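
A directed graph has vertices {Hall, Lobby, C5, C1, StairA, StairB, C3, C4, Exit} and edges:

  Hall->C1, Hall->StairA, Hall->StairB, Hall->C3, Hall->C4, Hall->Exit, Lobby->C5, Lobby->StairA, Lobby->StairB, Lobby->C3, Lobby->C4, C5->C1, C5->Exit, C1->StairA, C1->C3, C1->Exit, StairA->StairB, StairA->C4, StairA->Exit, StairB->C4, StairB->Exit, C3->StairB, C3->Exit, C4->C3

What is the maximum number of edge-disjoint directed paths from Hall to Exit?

Assign every edge capacity 1; by Menger, the answer equals the max flow.
Path Hall→Exit (+1); total 1.
Path Hall→C1→Exit (+1); total 2.
Path Hall→StairA→Exit (+1); total 3.
Path Hall→StairB→Exit (+1); total 4.
Path Hall→C3→Exit (+1); total 5.
No residual Hall→Exit path; max flow = 5.
Certifying cut of size 5: {C3→Exit, Hall→C1, Hall→Exit, Hall→StairA, StairB→Exit}.

5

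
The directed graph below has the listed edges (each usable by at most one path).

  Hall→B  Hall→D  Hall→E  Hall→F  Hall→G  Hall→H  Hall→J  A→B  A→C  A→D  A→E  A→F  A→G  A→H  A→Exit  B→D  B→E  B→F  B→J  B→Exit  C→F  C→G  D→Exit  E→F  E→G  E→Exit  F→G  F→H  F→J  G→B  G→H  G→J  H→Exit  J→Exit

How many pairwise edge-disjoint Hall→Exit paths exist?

Assign every edge capacity 1; by Menger, the answer equals the max flow.
Path Hall→B→Exit (+1); total 1.
Path Hall→D→Exit (+1); total 2.
Path Hall→E→Exit (+1); total 3.
Path Hall→H→Exit (+1); total 4.
Path Hall→J→Exit (+1); total 5.
No residual Hall→Exit path; max flow = 5.
Certifying cut of size 5: {B→Exit, D→Exit, E→Exit, H→Exit, J→Exit}.

5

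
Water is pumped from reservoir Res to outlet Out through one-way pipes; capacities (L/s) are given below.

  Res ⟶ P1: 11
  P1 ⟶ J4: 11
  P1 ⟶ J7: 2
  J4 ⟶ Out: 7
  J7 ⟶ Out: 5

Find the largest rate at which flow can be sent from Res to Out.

Augment Res→P1→J4→Out: bottleneck 7, flow now 7.
Augment Res→P1→J7→Out: bottleneck 2, flow now 9.
No augmenting path remains; maximum flow = 9.
In the residual graph, reachable from Res: {Res, P1, J4}.
Min-cut edges: P1→J7 (2), J4→Out (7); capacity 2 + 7 = 9.
This cut is saturated, so no flow can exceed 9.

9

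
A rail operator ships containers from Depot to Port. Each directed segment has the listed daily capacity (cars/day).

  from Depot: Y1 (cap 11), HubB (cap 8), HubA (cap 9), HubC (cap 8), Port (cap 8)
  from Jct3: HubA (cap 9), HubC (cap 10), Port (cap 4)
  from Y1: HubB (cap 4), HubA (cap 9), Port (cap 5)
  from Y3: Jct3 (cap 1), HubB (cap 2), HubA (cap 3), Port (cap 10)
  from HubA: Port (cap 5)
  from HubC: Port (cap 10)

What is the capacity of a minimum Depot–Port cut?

Augment Depot→Port: bottleneck 8, flow now 8.
Augment Depot→Y1→Port: bottleneck 5, flow now 13.
Augment Depot→HubA→Port: bottleneck 5, flow now 18.
Augment Depot→HubC→Port: bottleneck 8, flow now 26.
No augmenting path remains; maximum flow = 26.
By max-flow min-cut, the minimum cut capacity equals the max flow.
In the residual graph, reachable from Depot: {Depot, Y1, HubB, HubA}.
Min-cut edges: Depot→HubC (8), Depot→Port (8), Y1→Port (5), HubA→Port (5); capacity 8 + 8 + 5 + 5 = 26.

26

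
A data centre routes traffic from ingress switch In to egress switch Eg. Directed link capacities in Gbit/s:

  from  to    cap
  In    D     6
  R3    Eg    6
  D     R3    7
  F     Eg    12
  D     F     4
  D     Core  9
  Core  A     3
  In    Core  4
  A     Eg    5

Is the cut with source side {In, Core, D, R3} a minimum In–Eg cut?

No — its capacity is 13, but the minimum cut has capacity 9.

Given cut capacity: 3 + 4 + 6 = 13.
Augment In→Core→A→Eg: bottleneck 3, flow now 3.
Augment In→D→R3→Eg: bottleneck 6, flow now 9.
No augmenting path remains; maximum flow = 9.
In the residual graph, reachable from In: {In, Core}.
Min-cut edges: In→D (6), Core→A (3); capacity 6 + 3 = 9.
Cut capacity 13 exceeds the max flow 9, so it is not minimum.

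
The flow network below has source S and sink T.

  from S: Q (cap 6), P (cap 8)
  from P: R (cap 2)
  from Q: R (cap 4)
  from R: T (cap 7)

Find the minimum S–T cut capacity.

6

Augment S→P→R→T: bottleneck 2, flow now 2.
Augment S→Q→R→T: bottleneck 4, flow now 6.
No augmenting path remains; maximum flow = 6.
By max-flow min-cut, the minimum cut capacity equals the max flow.
In the residual graph, reachable from S: {S, P, Q}.
Min-cut edges: P→R (2), Q→R (4); capacity 2 + 4 = 6.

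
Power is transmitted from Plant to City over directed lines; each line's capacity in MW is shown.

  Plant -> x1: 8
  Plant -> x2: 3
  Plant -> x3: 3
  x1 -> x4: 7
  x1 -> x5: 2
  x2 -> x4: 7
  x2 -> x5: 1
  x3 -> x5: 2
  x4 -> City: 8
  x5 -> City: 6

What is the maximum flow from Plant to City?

13

Augment Plant→x1→x4→City: bottleneck 7, flow now 7.
Augment Plant→x1→x5→City: bottleneck 1, flow now 8.
Augment Plant→x2→x4→City: bottleneck 1, flow now 9.
Augment Plant→x2→x5→City: bottleneck 1, flow now 10.
Augment Plant→x3→x5→City: bottleneck 2, flow now 12.
Augment Plant→x2→x4→x1→x5→City: bottleneck 1, flow now 13. (uses reverse residual edge)
No augmenting path remains; maximum flow = 13.
In the residual graph, reachable from Plant: {Plant, x3}.
Min-cut edges: Plant→x1 (8), Plant→x2 (3), x3→x5 (2); capacity 8 + 3 + 2 = 13.
This cut is saturated, so no flow can exceed 13.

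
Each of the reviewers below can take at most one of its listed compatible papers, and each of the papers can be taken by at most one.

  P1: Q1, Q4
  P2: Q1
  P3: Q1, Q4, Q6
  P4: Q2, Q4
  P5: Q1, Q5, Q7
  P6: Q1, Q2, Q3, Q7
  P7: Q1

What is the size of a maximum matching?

Unit-capacity flow: source→left, listed edges, right→sink; max matching = max flow.
Augmenting path P1→Q1 (+1); matched 1.
Augmenting path P3→Q4 (+1); matched 2.
Augmenting path P4→Q2 (+1); matched 3.
Augmenting path P5→Q5 (+1); matched 4.
Augmenting path P6→Q3 (+1); matched 5.
Augmenting path P2→Q1→P1→Q4→P3→Q6 (+1); matched 6.
No augmenting path remains; maximum matching = 6.
König certificate: {P1, P3, P4, P5, P6, Q1} is a vertex cover of size 6 (every listed pair touches it), so no matching can be larger.

6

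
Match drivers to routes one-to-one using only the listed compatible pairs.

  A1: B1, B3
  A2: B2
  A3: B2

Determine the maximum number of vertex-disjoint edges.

Unit-capacity flow: source→left, listed edges, right→sink; max matching = max flow.
Augmenting path A1→B1 (+1); matched 1.
Augmenting path A2→B2 (+1); matched 2.
No augmenting path remains; maximum matching = 2.
König certificate: {A1, B2} is a vertex cover of size 2 (every listed pair touches it), so no matching can be larger.

2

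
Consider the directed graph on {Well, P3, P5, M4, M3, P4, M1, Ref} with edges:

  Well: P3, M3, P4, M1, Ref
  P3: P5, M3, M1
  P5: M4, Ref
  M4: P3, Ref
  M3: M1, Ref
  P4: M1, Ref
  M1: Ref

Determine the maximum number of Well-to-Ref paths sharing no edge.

Assign every edge capacity 1; by Menger, the answer equals the max flow.
Path Well→Ref (+1); total 1.
Path Well→M3→Ref (+1); total 2.
Path Well→P4→Ref (+1); total 3.
Path Well→M1→Ref (+1); total 4.
Path Well→P3→P5→Ref (+1); total 5.
No residual Well→Ref path; max flow = 5.
Certifying cut of size 5: {Well→M1, Well→M3, Well→P3, Well→P4, Well→Ref}.

5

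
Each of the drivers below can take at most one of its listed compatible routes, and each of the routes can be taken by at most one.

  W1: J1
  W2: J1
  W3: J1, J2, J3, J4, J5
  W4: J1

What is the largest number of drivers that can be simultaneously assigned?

2

Unit-capacity flow: source→left, listed edges, right→sink; max matching = max flow.
Augmenting path W1→J1 (+1); matched 1.
Augmenting path W3→J2 (+1); matched 2.
No augmenting path remains; maximum matching = 2.
König certificate: {W3, J1} is a vertex cover of size 2 (every listed pair touches it), so no matching can be larger.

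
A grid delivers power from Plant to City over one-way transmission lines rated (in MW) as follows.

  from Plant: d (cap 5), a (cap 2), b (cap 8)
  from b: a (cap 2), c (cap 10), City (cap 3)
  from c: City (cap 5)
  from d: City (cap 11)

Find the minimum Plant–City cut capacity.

13

Augment Plant→b→City: bottleneck 3, flow now 3.
Augment Plant→d→City: bottleneck 5, flow now 8.
Augment Plant→b→c→City: bottleneck 5, flow now 13.
No augmenting path remains; maximum flow = 13.
By max-flow min-cut, the minimum cut capacity equals the max flow.
In the residual graph, reachable from Plant: {Plant, a}.
Min-cut edges: Plant→b (8), Plant→d (5); capacity 8 + 5 = 13.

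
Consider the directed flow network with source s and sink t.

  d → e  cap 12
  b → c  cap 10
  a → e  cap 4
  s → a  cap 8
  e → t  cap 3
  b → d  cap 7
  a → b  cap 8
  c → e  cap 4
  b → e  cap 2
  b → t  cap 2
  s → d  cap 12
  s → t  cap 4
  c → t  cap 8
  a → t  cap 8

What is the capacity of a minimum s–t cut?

Augment s→t: bottleneck 4, flow now 4.
Augment s→a→t: bottleneck 8, flow now 12.
Augment s→d→e→t: bottleneck 3, flow now 15.
No augmenting path remains; maximum flow = 15.
By max-flow min-cut, the minimum cut capacity equals the max flow.
In the residual graph, reachable from s: {s, d, e}.
Min-cut edges: s→a (8), s→t (4), e→t (3); capacity 8 + 4 + 3 = 15.

15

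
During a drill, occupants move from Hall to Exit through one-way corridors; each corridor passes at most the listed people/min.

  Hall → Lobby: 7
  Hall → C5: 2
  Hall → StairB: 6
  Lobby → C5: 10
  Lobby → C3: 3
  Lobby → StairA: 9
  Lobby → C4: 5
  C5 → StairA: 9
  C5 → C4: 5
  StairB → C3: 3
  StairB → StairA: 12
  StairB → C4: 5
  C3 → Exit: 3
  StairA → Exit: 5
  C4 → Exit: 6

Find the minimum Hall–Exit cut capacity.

Augment Hall→Lobby→C3→Exit: bottleneck 3, flow now 3.
Augment Hall→Lobby→StairA→Exit: bottleneck 4, flow now 7.
Augment Hall→C5→StairA→Exit: bottleneck 1, flow now 8.
Augment Hall→C5→C4→Exit: bottleneck 1, flow now 9.
Augment Hall→StairB→C4→Exit: bottleneck 5, flow now 14.
No augmenting path remains; maximum flow = 14.
By max-flow min-cut, the minimum cut capacity equals the max flow.
In the residual graph, reachable from Hall: {Hall, Lobby, C5, StairB, C3, StairA, C4}.
Min-cut edges: C3→Exit (3), StairA→Exit (5), C4→Exit (6); capacity 3 + 5 + 6 = 14.

14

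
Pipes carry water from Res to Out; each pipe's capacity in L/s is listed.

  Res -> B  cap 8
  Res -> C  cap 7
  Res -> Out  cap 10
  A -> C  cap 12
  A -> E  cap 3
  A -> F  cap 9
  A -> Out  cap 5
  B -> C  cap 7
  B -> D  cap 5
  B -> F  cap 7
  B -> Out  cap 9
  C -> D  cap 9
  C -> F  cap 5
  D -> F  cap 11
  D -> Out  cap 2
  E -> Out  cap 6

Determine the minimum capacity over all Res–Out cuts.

20

Augment Res→Out: bottleneck 10, flow now 10.
Augment Res→B→Out: bottleneck 8, flow now 18.
Augment Res→C→D→Out: bottleneck 2, flow now 20.
No augmenting path remains; maximum flow = 20.
By max-flow min-cut, the minimum cut capacity equals the max flow.
In the residual graph, reachable from Res: {Res, C, D, F}.
Min-cut edges: Res→B (8), Res→Out (10), D→Out (2); capacity 8 + 10 + 2 = 20.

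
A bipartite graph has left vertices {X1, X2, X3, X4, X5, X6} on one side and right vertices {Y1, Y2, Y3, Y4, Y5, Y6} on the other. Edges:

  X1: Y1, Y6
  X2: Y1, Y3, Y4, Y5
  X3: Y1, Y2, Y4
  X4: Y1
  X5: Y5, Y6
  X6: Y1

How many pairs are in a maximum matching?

5

Unit-capacity flow: source→left, listed edges, right→sink; max matching = max flow.
Augmenting path X1→Y1 (+1); matched 1.
Augmenting path X2→Y3 (+1); matched 2.
Augmenting path X3→Y2 (+1); matched 3.
Augmenting path X5→Y5 (+1); matched 4.
Augmenting path X4→Y1→X1→Y6 (+1); matched 5.
No augmenting path remains; maximum matching = 5.
König certificate: {X1, X2, X3, X5, Y1} is a vertex cover of size 5 (every listed pair touches it), so no matching can be larger.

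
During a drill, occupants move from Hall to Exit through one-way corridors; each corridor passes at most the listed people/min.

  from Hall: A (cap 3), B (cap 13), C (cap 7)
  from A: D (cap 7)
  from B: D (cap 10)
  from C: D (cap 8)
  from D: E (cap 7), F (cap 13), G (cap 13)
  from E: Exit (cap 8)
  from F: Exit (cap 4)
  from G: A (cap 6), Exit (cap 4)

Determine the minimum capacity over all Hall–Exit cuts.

15

Augment Hall→A→D→E→Exit: bottleneck 3, flow now 3.
Augment Hall→B→D→E→Exit: bottleneck 4, flow now 7.
Augment Hall→B→D→F→Exit: bottleneck 4, flow now 11.
Augment Hall→B→D→G→Exit: bottleneck 2, flow now 13.
Augment Hall→C→D→G→Exit: bottleneck 2, flow now 15.
No augmenting path remains; maximum flow = 15.
By max-flow min-cut, the minimum cut capacity equals the max flow.
In the residual graph, reachable from Hall: {Hall, A, B, C, D, F, G}.
Min-cut edges: D→E (7), F→Exit (4), G→Exit (4); capacity 7 + 4 + 4 = 15.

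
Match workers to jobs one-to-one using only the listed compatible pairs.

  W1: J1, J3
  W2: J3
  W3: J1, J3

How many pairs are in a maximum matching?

2

Unit-capacity flow: source→left, listed edges, right→sink; max matching = max flow.
Augmenting path W1→J1 (+1); matched 1.
Augmenting path W2→J3 (+1); matched 2.
No augmenting path remains; maximum matching = 2.
König certificate: {J1, J3} is a vertex cover of size 2 (every listed pair touches it), so no matching can be larger.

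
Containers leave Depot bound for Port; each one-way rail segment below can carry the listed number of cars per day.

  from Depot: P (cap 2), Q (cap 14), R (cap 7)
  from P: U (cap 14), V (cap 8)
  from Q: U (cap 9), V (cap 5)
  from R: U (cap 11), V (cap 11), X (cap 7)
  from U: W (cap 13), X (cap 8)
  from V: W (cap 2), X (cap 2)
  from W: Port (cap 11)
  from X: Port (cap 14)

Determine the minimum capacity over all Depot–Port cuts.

22

Augment Depot→R→X→Port: bottleneck 7, flow now 7.
Augment Depot→P→U→W→Port: bottleneck 2, flow now 9.
Augment Depot→Q→U→W→Port: bottleneck 9, flow now 18.
Augment Depot→Q→V→X→Port: bottleneck 2, flow now 20.
Augment Depot→Q→V→W→U→X→Port: bottleneck 2, flow now 22. (uses reverse residual edge)
No augmenting path remains; maximum flow = 22.
By max-flow min-cut, the minimum cut capacity equals the max flow.
In the residual graph, reachable from Depot: {Depot, Q, V}.
Min-cut edges: Depot→P (2), Depot→R (7), Q→U (9), V→W (2), V→X (2); capacity 2 + 7 + 9 + 2 + 2 = 22.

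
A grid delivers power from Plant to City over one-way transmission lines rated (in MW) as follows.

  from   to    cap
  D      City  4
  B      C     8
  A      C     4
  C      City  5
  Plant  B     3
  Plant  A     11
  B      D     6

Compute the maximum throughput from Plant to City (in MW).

7

Augment Plant→A→C→City: bottleneck 4, flow now 4.
Augment Plant→B→C→City: bottleneck 1, flow now 5.
Augment Plant→B→D→City: bottleneck 2, flow now 7.
No augmenting path remains; maximum flow = 7.
In the residual graph, reachable from Plant: {Plant, A}.
Min-cut edges: Plant→B (3), A→C (4); capacity 3 + 4 = 7.
This cut is saturated, so no flow can exceed 7.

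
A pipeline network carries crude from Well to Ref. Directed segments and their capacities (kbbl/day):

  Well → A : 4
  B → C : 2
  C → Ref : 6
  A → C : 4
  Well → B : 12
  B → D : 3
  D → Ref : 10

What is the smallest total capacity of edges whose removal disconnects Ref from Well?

9

Augment Well→A→C→Ref: bottleneck 4, flow now 4.
Augment Well→B→C→Ref: bottleneck 2, flow now 6.
Augment Well→B→D→Ref: bottleneck 3, flow now 9.
No augmenting path remains; maximum flow = 9.
By max-flow min-cut, the minimum cut capacity equals the max flow.
In the residual graph, reachable from Well: {Well, B}.
Min-cut edges: Well→A (4), B→C (2), B→D (3); capacity 4 + 2 + 3 = 9.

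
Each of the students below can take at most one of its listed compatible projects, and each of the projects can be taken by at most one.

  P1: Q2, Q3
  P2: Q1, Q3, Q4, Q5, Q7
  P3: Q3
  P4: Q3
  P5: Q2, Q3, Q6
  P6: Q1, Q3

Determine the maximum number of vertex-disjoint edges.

Unit-capacity flow: source→left, listed edges, right→sink; max matching = max flow.
Augmenting path P1→Q2 (+1); matched 1.
Augmenting path P2→Q1 (+1); matched 2.
Augmenting path P3→Q3 (+1); matched 3.
Augmenting path P5→Q6 (+1); matched 4.
Augmenting path P6→Q1→P2→Q4 (+1); matched 5.
No augmenting path remains; maximum matching = 5.
König certificate: {P1, P2, P5, P6, Q3} is a vertex cover of size 5 (every listed pair touches it), so no matching can be larger.

5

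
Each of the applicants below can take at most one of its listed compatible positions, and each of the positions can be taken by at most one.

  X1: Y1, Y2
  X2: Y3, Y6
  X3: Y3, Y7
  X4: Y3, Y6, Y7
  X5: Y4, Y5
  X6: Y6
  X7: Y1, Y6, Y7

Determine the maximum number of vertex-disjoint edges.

Unit-capacity flow: source→left, listed edges, right→sink; max matching = max flow.
Augmenting path X1→Y1 (+1); matched 1.
Augmenting path X2→Y3 (+1); matched 2.
Augmenting path X3→Y7 (+1); matched 3.
Augmenting path X4→Y6 (+1); matched 4.
Augmenting path X5→Y4 (+1); matched 5.
Augmenting path X7→Y1→X1→Y2 (+1); matched 6.
No augmenting path remains; maximum matching = 6.
König certificate: {X1, X5, X7, Y3, Y6, Y7} is a vertex cover of size 6 (every listed pair touches it), so no matching can be larger.

6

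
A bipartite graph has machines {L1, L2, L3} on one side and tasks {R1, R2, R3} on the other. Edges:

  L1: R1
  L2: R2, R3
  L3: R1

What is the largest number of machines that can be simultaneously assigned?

2

Unit-capacity flow: source→left, listed edges, right→sink; max matching = max flow.
Augmenting path L1→R1 (+1); matched 1.
Augmenting path L2→R2 (+1); matched 2.
No augmenting path remains; maximum matching = 2.
König certificate: {L2, R1} is a vertex cover of size 2 (every listed pair touches it), so no matching can be larger.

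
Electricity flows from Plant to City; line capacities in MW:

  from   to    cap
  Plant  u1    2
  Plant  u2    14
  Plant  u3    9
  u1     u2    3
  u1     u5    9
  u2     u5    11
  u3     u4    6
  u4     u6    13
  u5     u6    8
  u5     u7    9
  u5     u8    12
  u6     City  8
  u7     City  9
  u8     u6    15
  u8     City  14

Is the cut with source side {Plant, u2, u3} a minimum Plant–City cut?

Given cut capacity: 2 + 11 + 6 = 19.
Augment Plant→u1→u5→u6→City: bottleneck 2, flow now 2.
Augment Plant→u2→u5→u6→City: bottleneck 6, flow now 8.
Augment Plant→u2→u5→u7→City: bottleneck 5, flow now 13.
Augment Plant→u3→u4→u6→u5→u7→City: bottleneck 4, flow now 17. (uses reverse residual edge)
Augment Plant→u3→u4→u6→u5→u8→City: bottleneck 2, flow now 19. (uses reverse residual edge)
No augmenting path remains; maximum flow = 19.
Cut capacity 19 equals the max flow, so it is a minimum cut.

Yes — it is a minimum cut (capacity 19).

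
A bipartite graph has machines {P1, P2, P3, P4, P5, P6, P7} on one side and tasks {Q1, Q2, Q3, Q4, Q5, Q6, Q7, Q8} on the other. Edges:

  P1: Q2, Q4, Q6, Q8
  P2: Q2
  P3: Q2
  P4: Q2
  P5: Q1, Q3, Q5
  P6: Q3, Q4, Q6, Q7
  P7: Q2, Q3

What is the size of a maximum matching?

Unit-capacity flow: source→left, listed edges, right→sink; max matching = max flow.
Augmenting path P1→Q2 (+1); matched 1.
Augmenting path P5→Q1 (+1); matched 2.
Augmenting path P6→Q3 (+1); matched 3.
Augmenting path P2→Q2→P1→Q4 (+1); matched 4.
Augmenting path P7→Q3→P6→Q6 (+1); matched 5.
No augmenting path remains; maximum matching = 5.
König certificate: {P1, P5, P6, P7, Q2} is a vertex cover of size 5 (every listed pair touches it), so no matching can be larger.

5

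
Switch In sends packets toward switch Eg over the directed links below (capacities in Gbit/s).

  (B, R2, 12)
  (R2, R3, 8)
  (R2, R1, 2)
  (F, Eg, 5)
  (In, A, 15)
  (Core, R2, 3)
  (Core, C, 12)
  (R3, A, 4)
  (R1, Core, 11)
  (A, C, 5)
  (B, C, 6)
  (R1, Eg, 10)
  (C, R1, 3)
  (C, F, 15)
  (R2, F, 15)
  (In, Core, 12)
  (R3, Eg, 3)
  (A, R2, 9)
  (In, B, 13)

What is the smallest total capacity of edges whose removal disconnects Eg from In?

Augment In→B→R2→R1→Eg: bottleneck 2, flow now 2.
Augment In→B→R2→R3→Eg: bottleneck 3, flow now 5.
Augment In→B→R2→F→Eg: bottleneck 5, flow now 10.
Augment In→B→C→R1→Eg: bottleneck 3, flow now 13.
No augmenting path remains; maximum flow = 13.
By max-flow min-cut, the minimum cut capacity equals the max flow.
In the residual graph, reachable from In: {In, B, A, Core, R2, C, R3, F}.
Min-cut edges: R2→R1 (2), C→R1 (3), R3→Eg (3), F→Eg (5); capacity 2 + 3 + 3 + 5 = 13.

13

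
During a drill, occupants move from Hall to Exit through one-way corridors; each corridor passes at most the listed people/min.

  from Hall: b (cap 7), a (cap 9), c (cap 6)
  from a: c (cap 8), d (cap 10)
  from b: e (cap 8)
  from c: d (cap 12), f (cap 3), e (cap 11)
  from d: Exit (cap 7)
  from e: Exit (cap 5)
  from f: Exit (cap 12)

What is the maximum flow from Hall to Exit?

15

Augment Hall→a→d→Exit: bottleneck 7, flow now 7.
Augment Hall→b→e→Exit: bottleneck 5, flow now 12.
Augment Hall→c→f→Exit: bottleneck 3, flow now 15.
No augmenting path remains; maximum flow = 15.
In the residual graph, reachable from Hall: {Hall, a, b, c, d, e}.
Min-cut edges: c→f (3), d→Exit (7), e→Exit (5); capacity 3 + 7 + 5 = 15.
This cut is saturated, so no flow can exceed 15.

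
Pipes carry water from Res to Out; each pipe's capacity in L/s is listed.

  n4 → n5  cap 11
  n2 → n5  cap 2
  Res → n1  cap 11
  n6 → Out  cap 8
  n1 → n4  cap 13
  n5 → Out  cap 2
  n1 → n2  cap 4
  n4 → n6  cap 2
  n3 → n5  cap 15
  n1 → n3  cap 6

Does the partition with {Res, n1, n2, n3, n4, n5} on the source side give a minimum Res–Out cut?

Given cut capacity: 2 + 2 = 4.
Augment Res→n1→n2→n5→Out: bottleneck 2, flow now 2.
Augment Res→n1→n4→n6→Out: bottleneck 2, flow now 4.
No augmenting path remains; maximum flow = 4.
Cut capacity 4 equals the max flow, so it is a minimum cut.

Yes — it is a minimum cut (capacity 4).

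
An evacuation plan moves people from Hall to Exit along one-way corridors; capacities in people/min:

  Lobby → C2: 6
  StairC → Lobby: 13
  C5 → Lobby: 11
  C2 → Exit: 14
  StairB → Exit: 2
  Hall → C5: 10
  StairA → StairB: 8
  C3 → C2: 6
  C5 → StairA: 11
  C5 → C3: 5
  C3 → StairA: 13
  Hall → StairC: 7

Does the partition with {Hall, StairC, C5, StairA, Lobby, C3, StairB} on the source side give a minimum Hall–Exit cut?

No — its capacity is 14, but the minimum cut has capacity 13.

Given cut capacity: 6 + 6 + 2 = 14.
Augment Hall→StairC→Lobby→C2→Exit: bottleneck 6, flow now 6.
Augment Hall→C5→StairA→StairB→Exit: bottleneck 2, flow now 8.
Augment Hall→C5→C3→C2→Exit: bottleneck 5, flow now 13.
No augmenting path remains; maximum flow = 13.
In the residual graph, reachable from Hall: {Hall, StairC, C5, StairA, Lobby, StairB}.
Min-cut edges: C5→C3 (5), Lobby→C2 (6), StairB→Exit (2); capacity 5 + 6 + 2 = 13.
Cut capacity 14 exceeds the max flow 13, so it is not minimum.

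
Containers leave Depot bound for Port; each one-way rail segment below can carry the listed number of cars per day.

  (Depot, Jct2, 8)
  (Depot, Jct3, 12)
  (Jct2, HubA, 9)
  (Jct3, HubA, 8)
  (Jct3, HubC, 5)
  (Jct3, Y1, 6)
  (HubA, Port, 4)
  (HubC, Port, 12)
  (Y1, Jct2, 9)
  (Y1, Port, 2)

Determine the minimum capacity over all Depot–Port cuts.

Augment Depot→Jct2→HubA→Port: bottleneck 4, flow now 4.
Augment Depot→Jct3→HubC→Port: bottleneck 5, flow now 9.
Augment Depot→Jct3→Y1→Port: bottleneck 2, flow now 11.
No augmenting path remains; maximum flow = 11.
By max-flow min-cut, the minimum cut capacity equals the max flow.
In the residual graph, reachable from Depot: {Depot, Jct2, Jct3, HubA, Y1}.
Min-cut edges: Jct3→HubC (5), HubA→Port (4), Y1→Port (2); capacity 5 + 4 + 2 = 11.

11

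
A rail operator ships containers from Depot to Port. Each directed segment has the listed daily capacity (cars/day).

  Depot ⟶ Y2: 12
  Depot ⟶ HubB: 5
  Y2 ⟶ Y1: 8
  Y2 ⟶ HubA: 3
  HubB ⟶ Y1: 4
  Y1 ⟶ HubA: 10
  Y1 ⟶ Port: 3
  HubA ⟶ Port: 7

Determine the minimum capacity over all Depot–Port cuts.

10

Augment Depot→Y2→Y1→Port: bottleneck 3, flow now 3.
Augment Depot→Y2→HubA→Port: bottleneck 3, flow now 6.
Augment Depot→Y2→Y1→HubA→Port: bottleneck 4, flow now 10.
No augmenting path remains; maximum flow = 10.
By max-flow min-cut, the minimum cut capacity equals the max flow.
In the residual graph, reachable from Depot: {Depot, Y2, HubB, Y1, HubA}.
Min-cut edges: Y1→Port (3), HubA→Port (7); capacity 3 + 7 = 10.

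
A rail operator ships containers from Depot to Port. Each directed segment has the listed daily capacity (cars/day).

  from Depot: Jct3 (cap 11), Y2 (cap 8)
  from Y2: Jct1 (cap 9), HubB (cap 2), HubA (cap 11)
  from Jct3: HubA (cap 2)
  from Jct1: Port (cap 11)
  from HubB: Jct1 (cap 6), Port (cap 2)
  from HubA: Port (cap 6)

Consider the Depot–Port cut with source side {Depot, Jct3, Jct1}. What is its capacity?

Edges leaving {Depot, Jct3, Jct1}: Depot→Y2 (8), Jct3→HubA (2), Jct1→Port (11).
Cut capacity = 8 + 2 + 11 = 21.

21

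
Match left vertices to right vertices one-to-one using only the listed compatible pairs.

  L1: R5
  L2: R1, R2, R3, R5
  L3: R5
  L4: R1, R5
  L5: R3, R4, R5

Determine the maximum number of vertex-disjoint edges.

4

Unit-capacity flow: source→left, listed edges, right→sink; max matching = max flow.
Augmenting path L1→R5 (+1); matched 1.
Augmenting path L2→R1 (+1); matched 2.
Augmenting path L5→R3 (+1); matched 3.
Augmenting path L4→R1→L2→R2 (+1); matched 4.
No augmenting path remains; maximum matching = 4.
König certificate: {L2, L4, L5, R5} is a vertex cover of size 4 (every listed pair touches it), so no matching can be larger.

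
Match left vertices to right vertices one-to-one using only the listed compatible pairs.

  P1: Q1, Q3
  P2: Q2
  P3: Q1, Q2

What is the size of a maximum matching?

Unit-capacity flow: source→left, listed edges, right→sink; max matching = max flow.
Augmenting path P1→Q1 (+1); matched 1.
Augmenting path P2→Q2 (+1); matched 2.
Augmenting path P3→Q1→P1→Q3 (+1); matched 3.
No augmenting path remains; maximum matching = 3.
König certificate: {P1, P2, P3} is a vertex cover of size 3 (every listed pair touches it), so no matching can be larger.

3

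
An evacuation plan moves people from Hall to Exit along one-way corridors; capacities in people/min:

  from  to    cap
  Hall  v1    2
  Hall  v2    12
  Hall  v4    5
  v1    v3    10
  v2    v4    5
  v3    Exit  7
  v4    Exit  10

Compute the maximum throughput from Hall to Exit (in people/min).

12

Augment Hall→v4→Exit: bottleneck 5, flow now 5.
Augment Hall→v1→v3→Exit: bottleneck 2, flow now 7.
Augment Hall→v2→v4→Exit: bottleneck 5, flow now 12.
No augmenting path remains; maximum flow = 12.
In the residual graph, reachable from Hall: {Hall, v2}.
Min-cut edges: Hall→v1 (2), Hall→v4 (5), v2→v4 (5); capacity 2 + 5 + 5 = 12.
This cut is saturated, so no flow can exceed 12.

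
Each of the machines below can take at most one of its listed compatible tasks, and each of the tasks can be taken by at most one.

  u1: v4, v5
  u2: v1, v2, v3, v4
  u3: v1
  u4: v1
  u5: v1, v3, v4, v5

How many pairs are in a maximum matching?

4

Unit-capacity flow: source→left, listed edges, right→sink; max matching = max flow.
Augmenting path u1→v4 (+1); matched 1.
Augmenting path u2→v1 (+1); matched 2.
Augmenting path u5→v3 (+1); matched 3.
Augmenting path u3→v1→u2→v2 (+1); matched 4.
No augmenting path remains; maximum matching = 4.
König certificate: {u1, u2, u5, v1} is a vertex cover of size 4 (every listed pair touches it), so no matching can be larger.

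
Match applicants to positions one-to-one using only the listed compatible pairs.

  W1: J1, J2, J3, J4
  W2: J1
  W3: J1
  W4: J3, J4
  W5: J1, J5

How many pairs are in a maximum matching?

4

Unit-capacity flow: source→left, listed edges, right→sink; max matching = max flow.
Augmenting path W1→J1 (+1); matched 1.
Augmenting path W4→J3 (+1); matched 2.
Augmenting path W5→J5 (+1); matched 3.
Augmenting path W2→J1→W1→J2 (+1); matched 4.
No augmenting path remains; maximum matching = 4.
König certificate: {W1, W4, W5, J1} is a vertex cover of size 4 (every listed pair touches it), so no matching can be larger.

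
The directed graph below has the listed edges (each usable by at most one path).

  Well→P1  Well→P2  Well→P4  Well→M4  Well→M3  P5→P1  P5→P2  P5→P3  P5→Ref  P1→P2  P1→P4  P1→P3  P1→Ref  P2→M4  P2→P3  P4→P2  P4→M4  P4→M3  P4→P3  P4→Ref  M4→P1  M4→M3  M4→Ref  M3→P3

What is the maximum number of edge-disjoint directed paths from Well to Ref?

Assign every edge capacity 1; by Menger, the answer equals the max flow.
Path Well→P1→Ref (+1); total 1.
Path Well→P4→Ref (+1); total 2.
Path Well→M4→Ref (+1); total 3.
No residual Well→Ref path; max flow = 3.
Certifying cut of size 3: {M4→Ref, P1→Ref, P4→Ref}.

3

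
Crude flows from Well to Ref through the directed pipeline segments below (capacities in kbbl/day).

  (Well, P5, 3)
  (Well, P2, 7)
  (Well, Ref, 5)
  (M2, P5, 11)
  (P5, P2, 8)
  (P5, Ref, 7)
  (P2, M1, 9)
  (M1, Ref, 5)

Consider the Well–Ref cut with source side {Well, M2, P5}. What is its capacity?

Edges leaving {Well, M2, P5}: Well→P2 (7), Well→Ref (5), P5→P2 (8), P5→Ref (7).
Cut capacity = 7 + 5 + 8 + 7 = 27.

27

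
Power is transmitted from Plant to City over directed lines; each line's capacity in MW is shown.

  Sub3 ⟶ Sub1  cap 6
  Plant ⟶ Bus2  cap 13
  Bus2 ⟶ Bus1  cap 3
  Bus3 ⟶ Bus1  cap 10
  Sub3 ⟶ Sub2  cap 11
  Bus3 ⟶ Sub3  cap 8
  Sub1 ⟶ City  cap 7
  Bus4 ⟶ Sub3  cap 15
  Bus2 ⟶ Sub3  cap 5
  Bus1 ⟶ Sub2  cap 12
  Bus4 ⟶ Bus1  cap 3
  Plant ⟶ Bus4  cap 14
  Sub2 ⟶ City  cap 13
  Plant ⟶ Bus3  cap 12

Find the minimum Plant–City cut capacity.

Augment Plant→Bus2→Bus1→Sub2→City: bottleneck 3, flow now 3.
Augment Plant→Bus2→Sub3→Sub2→City: bottleneck 5, flow now 8.
Augment Plant→Bus4→Bus1→Sub2→City: bottleneck 3, flow now 11.
Augment Plant→Bus4→Sub3→Sub2→City: bottleneck 2, flow now 13.
Augment Plant→Bus4→Sub3→Sub1→City: bottleneck 6, flow now 19.
No augmenting path remains; maximum flow = 19.
By max-flow min-cut, the minimum cut capacity equals the max flow.
In the residual graph, reachable from Plant: {Plant, Bus2, Bus4, Bus3, Bus1, Sub3, Sub2}.
Min-cut edges: Sub3→Sub1 (6), Sub2→City (13); capacity 6 + 13 = 19.

19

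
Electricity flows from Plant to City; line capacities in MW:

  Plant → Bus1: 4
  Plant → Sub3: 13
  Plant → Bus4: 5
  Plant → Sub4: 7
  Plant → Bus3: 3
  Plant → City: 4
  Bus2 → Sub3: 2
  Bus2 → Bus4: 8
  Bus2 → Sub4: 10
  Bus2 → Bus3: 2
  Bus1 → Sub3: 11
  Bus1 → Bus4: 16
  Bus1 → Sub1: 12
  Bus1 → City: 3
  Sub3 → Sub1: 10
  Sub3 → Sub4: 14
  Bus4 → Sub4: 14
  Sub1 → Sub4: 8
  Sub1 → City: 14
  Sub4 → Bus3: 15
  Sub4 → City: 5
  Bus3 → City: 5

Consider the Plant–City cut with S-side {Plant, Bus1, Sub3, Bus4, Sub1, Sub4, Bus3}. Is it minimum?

Given cut capacity: 4 + 3 + 14 + 5 + 5 = 31.
Augment Plant→City: bottleneck 4, flow now 4.
Augment Plant→Bus1→City: bottleneck 3, flow now 7.
Augment Plant→Sub4→City: bottleneck 5, flow now 12.
Augment Plant→Bus3→City: bottleneck 3, flow now 15.
Augment Plant→Bus1→Sub1→City: bottleneck 1, flow now 16.
Augment Plant→Sub3→Sub1→City: bottleneck 10, flow now 26.
Augment Plant→Sub4→Bus3→City: bottleneck 2, flow now 28.
No augmenting path remains; maximum flow = 28.
In the residual graph, reachable from Plant: {Plant, Sub3, Bus4, Sub4, Bus3}.
Min-cut edges: Plant→Bus1 (4), Plant→City (4), Sub3→Sub1 (10), Sub4→City (5), Bus3→City (5); capacity 4 + 4 + 10 + 5 + 5 = 28.
Cut capacity 31 exceeds the max flow 28, so it is not minimum.

No — its capacity is 31, but the minimum cut has capacity 28.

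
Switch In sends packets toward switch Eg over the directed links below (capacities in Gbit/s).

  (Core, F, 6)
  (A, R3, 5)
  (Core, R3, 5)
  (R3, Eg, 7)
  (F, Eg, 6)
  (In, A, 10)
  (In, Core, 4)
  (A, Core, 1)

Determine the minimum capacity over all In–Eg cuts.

Augment In→A→R3→Eg: bottleneck 5, flow now 5.
Augment In→Core→R3→Eg: bottleneck 2, flow now 7.
Augment In→Core→F→Eg: bottleneck 2, flow now 9.
Augment In→A→Core→F→Eg: bottleneck 1, flow now 10.
No augmenting path remains; maximum flow = 10.
By max-flow min-cut, the minimum cut capacity equals the max flow.
In the residual graph, reachable from In: {In, A}.
Min-cut edges: In→Core (4), A→Core (1), A→R3 (5); capacity 4 + 1 + 5 = 10.

10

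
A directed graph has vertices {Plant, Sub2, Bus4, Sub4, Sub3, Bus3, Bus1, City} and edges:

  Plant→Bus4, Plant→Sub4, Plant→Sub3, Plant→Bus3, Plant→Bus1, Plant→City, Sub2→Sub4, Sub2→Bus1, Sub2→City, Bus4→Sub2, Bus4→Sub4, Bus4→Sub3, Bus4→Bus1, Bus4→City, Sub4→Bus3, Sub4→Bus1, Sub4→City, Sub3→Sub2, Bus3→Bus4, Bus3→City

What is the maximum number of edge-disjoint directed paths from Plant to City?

Assign every edge capacity 1; by Menger, the answer equals the max flow.
Path Plant→City (+1); total 1.
Path Plant→Bus4→City (+1); total 2.
Path Plant→Sub4→City (+1); total 3.
Path Plant→Bus3→City (+1); total 4.
Path Plant→Sub3→Sub2→City (+1); total 5.
No residual Plant→City path; max flow = 5.
Certifying cut of size 5: {Plant→Bus3, Plant→Bus4, Plant→City, Plant→Sub3, Plant→Sub4}.

5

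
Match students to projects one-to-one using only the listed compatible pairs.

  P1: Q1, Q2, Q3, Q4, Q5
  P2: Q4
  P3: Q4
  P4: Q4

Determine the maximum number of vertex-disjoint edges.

Unit-capacity flow: source→left, listed edges, right→sink; max matching = max flow.
Augmenting path P1→Q1 (+1); matched 1.
Augmenting path P2→Q4 (+1); matched 2.
No augmenting path remains; maximum matching = 2.
König certificate: {P1, Q4} is a vertex cover of size 2 (every listed pair touches it), so no matching can be larger.

2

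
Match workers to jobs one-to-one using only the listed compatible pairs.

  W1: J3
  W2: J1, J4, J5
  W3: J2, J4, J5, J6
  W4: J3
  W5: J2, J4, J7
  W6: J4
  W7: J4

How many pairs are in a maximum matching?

Unit-capacity flow: source→left, listed edges, right→sink; max matching = max flow.
Augmenting path W1→J3 (+1); matched 1.
Augmenting path W2→J1 (+1); matched 2.
Augmenting path W3→J2 (+1); matched 3.
Augmenting path W5→J4 (+1); matched 4.
Augmenting path W6→J4→W5→J7 (+1); matched 5.
No augmenting path remains; maximum matching = 5.
König certificate: {W2, W3, W5, J3, J4} is a vertex cover of size 5 (every listed pair touches it), so no matching can be larger.

5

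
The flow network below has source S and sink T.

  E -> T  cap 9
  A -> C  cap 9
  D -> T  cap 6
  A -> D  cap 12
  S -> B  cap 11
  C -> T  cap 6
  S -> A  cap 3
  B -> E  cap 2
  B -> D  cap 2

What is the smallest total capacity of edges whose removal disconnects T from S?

Augment S→A→C→T: bottleneck 3, flow now 3.
Augment S→B→D→T: bottleneck 2, flow now 5.
Augment S→B→E→T: bottleneck 2, flow now 7.
No augmenting path remains; maximum flow = 7.
By max-flow min-cut, the minimum cut capacity equals the max flow.
In the residual graph, reachable from S: {S, B}.
Min-cut edges: S→A (3), B→D (2), B→E (2); capacity 3 + 2 + 2 = 7.

7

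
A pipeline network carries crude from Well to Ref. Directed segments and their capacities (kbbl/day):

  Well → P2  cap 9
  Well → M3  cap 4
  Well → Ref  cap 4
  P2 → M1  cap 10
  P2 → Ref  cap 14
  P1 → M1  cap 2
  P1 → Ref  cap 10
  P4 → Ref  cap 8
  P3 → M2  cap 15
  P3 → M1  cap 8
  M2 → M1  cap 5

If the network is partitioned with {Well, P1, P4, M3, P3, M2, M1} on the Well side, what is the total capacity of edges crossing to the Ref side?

31

Edges leaving {Well, P1, P4, M3, P3, M2, M1}: Well→P2 (9), Well→Ref (4), P1→Ref (10), P4→Ref (8).
Cut capacity = 9 + 4 + 10 + 8 = 31.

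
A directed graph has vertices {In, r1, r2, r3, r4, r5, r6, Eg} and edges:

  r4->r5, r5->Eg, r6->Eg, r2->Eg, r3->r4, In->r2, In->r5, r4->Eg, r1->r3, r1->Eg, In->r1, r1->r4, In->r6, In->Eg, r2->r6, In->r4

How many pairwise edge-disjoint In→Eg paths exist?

6

Assign every edge capacity 1; by Menger, the answer equals the max flow.
Path In→Eg (+1); total 1.
Path In→r1→Eg (+1); total 2.
Path In→r2→Eg (+1); total 3.
Path In→r4→Eg (+1); total 4.
Path In→r5→Eg (+1); total 5.
Path In→r6→Eg (+1); total 6.
No residual In→Eg path; max flow = 6.
Certifying cut of size 6: {In→Eg, In→r1, In→r2, In→r4, In→r5, In→r6}.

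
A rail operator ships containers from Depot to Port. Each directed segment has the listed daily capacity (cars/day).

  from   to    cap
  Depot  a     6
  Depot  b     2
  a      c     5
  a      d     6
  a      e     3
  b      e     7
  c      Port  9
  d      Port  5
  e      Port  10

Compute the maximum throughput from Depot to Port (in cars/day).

8

Augment Depot→a→c→Port: bottleneck 5, flow now 5.
Augment Depot→a→d→Port: bottleneck 1, flow now 6.
Augment Depot→b→e→Port: bottleneck 2, flow now 8.
No augmenting path remains; maximum flow = 8.
In the residual graph, reachable from Depot: {Depot}.
Min-cut edges: Depot→a (6), Depot→b (2); capacity 6 + 2 = 8.
This cut is saturated, so no flow can exceed 8.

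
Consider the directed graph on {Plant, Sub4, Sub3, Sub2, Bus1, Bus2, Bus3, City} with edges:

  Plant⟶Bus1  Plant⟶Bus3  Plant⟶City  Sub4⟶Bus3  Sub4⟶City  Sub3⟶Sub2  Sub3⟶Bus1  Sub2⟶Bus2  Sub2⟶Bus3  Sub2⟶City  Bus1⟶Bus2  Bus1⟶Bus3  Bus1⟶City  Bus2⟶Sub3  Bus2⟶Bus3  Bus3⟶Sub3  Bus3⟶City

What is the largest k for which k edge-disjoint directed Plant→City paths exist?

3

Assign every edge capacity 1; by Menger, the answer equals the max flow.
Path Plant→City (+1); total 1.
Path Plant→Bus1→City (+1); total 2.
Path Plant→Bus3→City (+1); total 3.
No residual Plant→City path; max flow = 3.
Certifying cut of size 3: {Plant→Bus1, Plant→Bus3, Plant→City}.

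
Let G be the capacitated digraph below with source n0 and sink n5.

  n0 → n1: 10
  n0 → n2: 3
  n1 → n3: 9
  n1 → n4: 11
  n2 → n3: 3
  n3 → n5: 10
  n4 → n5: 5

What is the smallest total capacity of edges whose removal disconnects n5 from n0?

Augment n0→n1→n3→n5: bottleneck 9, flow now 9.
Augment n0→n1→n4→n5: bottleneck 1, flow now 10.
Augment n0→n2→n3→n5: bottleneck 1, flow now 11.
Augment n0→n2→n3→n1→n4→n5: bottleneck 2, flow now 13. (uses reverse residual edge)
No augmenting path remains; maximum flow = 13.
By max-flow min-cut, the minimum cut capacity equals the max flow.
In the residual graph, reachable from n0: {n0}.
Min-cut edges: n0→n1 (10), n0→n2 (3); capacity 10 + 3 = 13.

13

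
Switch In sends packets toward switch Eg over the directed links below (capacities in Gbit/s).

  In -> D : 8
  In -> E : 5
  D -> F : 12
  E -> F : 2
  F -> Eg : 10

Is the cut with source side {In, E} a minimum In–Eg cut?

Given cut capacity: 8 + 2 = 10.
Augment In→D→F→Eg: bottleneck 8, flow now 8.
Augment In→E→F→Eg: bottleneck 2, flow now 10.
No augmenting path remains; maximum flow = 10.
Cut capacity 10 equals the max flow, so it is a minimum cut.

Yes — it is a minimum cut (capacity 10).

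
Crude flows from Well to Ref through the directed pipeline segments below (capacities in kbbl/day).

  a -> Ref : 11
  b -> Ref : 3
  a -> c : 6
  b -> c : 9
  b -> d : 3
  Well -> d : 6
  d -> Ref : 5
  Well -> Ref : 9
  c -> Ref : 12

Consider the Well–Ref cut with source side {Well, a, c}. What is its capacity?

Edges leaving {Well, a, c}: Well→d (6), Well→Ref (9), a→Ref (11), c→Ref (12).
Cut capacity = 6 + 9 + 11 + 12 = 38.

38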